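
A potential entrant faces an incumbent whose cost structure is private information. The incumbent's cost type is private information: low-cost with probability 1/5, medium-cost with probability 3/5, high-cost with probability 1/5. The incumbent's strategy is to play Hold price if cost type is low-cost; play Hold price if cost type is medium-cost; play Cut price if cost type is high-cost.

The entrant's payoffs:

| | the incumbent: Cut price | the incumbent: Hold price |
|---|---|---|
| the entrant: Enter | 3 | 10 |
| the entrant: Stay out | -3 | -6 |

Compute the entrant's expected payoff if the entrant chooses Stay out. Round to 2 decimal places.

-5.40

E[Stay out] = 1/5·(-6) + 3/5·(-6) + 1/5·(-3) = (-6/5) + (-18/5) + (-3/5) = -27/5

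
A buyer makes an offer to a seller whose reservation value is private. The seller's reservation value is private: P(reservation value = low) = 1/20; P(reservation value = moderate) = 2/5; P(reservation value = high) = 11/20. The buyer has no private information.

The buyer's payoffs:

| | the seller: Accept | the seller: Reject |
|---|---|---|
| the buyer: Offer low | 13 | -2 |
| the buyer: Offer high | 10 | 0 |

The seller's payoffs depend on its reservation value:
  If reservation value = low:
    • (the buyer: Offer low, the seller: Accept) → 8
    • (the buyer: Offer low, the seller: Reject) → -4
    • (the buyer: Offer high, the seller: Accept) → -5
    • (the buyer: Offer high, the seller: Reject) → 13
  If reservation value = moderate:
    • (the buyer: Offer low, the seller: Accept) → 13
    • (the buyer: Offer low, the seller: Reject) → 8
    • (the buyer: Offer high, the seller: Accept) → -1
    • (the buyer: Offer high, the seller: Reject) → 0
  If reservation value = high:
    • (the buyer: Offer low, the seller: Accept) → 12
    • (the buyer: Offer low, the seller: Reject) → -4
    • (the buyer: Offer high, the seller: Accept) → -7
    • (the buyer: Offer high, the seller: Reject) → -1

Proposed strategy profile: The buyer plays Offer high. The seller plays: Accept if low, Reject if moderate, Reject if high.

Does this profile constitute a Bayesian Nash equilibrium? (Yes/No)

No

The buyer plays Offer high: E[Offer high] = 1/20·(10) + 2/5·(0) + 11/20·(0) = 1/2; E[Offer low] = -5/4. Best-responding. ✓
The seller (reservation value low), facing Offer high: Accept gives -5, Reject gives 13. Proposed Accept is not best — profitable deviation exists. ✗
The seller (reservation value moderate), facing Offer high: Accept gives -1, Reject gives 0. Proposed Reject is best. ✓
The seller (reservation value high), facing Offer high: Accept gives -7, Reject gives -1. Proposed Reject is best. ✓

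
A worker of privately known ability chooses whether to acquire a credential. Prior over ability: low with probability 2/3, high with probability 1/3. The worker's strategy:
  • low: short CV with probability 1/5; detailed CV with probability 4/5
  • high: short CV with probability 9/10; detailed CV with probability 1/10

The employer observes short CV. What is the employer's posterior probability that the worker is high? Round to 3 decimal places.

0.692

P(short CV) = (2/3)·(1/5) + (1/3)·(9/10) = 13/30
P(high | short CV) = ((1/3)·(9/10)) / (13/30) = (3/10) / (13/30) = 9/13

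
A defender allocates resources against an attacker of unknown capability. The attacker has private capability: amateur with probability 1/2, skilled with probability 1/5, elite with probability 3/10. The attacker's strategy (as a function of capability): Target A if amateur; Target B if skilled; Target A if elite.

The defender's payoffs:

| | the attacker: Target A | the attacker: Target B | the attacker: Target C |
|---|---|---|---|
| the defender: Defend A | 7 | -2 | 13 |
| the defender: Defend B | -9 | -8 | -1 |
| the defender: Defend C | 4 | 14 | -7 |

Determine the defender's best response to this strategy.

Defend C

E[Defend A] = 1/2·(7) + 1/5·(-2) + 3/10·(7) = 26/5
E[Defend B] = 1/2·(-9) + 1/5·(-8) + 3/10·(-9) = -44/5
E[Defend C] = 1/2·(4) + 1/5·(14) + 3/10·(4) = 6
Best response: Defend C (6 is the largest).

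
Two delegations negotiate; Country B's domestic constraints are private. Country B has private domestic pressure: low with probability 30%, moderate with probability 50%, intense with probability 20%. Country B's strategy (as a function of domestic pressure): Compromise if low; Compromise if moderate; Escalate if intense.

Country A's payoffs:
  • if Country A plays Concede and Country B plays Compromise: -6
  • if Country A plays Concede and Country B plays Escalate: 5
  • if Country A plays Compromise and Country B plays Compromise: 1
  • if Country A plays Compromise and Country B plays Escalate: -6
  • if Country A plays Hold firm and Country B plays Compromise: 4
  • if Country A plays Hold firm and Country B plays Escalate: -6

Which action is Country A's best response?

E[Concede] = 0.3·(-6) + 0.5·(-6) + 0.2·(5) = -3.8
E[Compromise] = 0.3·(1) + 0.5·(1) + 0.2·(-6) = -0.4
E[Hold firm] = 0.3·(4) + 0.5·(4) + 0.2·(-6) = 2
Best response: Hold firm (2 is the largest).

Hold firm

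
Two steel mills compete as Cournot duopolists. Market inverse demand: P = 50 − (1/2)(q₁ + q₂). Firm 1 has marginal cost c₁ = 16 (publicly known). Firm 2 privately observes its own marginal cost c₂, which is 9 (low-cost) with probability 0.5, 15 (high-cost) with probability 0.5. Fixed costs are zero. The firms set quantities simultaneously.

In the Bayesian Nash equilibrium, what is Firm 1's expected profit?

200

Type-c best response for Firm 2: q₂(c) = (50 − c) − q₁/2.
Firm 1 maximizes expected profit; its first-order condition is 50 − q₁ − (1/2)E[q₂] − 16 = 0.
Substituting E[q₂] and solving: E[c₂] = 12, so q₁ = (50 − 2·16 + 12)/(3/2) = 20.
E[P] = 50 − (1/2)·(q₁ + E[q₂]) = 26; Firm 1's expected profit = (E[P] − 16)·q₁ = (26 − 16)·20 = 200.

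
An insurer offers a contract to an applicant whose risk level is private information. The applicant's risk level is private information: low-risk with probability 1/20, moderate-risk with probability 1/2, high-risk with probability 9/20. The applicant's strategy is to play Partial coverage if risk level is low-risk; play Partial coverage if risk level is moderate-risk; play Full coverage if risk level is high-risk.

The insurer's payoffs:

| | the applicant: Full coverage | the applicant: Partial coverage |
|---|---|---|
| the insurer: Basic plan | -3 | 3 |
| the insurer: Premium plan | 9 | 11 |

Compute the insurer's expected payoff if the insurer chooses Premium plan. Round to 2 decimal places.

E[Premium plan] = 1/20·11 + 1/2·11 + 9/20·9 = 11/20 + 11/2 + 81/20 = 101/10

10.10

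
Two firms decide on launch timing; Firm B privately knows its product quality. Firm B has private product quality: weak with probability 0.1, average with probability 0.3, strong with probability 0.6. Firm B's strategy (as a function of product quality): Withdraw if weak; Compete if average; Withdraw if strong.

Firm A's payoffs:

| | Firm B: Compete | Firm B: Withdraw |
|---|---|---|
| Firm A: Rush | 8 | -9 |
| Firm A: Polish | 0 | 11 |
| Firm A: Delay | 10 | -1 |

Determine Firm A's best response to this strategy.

Polish

E[Rush] = 0.1·(-9) + 0.3·(8) + 0.6·(-9) = -3.9
E[Polish] = 0.1·(11) + 0.3·(0) + 0.6·(11) = 7.7
E[Delay] = 0.1·(-1) + 0.3·(10) + 0.6·(-1) = 2.3
Best response: Polish (7.7 is the largest).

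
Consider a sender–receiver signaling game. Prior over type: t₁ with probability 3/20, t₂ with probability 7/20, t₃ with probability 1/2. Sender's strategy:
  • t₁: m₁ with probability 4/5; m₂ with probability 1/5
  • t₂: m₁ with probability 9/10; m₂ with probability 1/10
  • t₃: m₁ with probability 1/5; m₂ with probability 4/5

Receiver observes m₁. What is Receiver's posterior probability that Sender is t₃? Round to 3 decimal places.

P(m₁) = (3/20)·(4/5) + (7/20)·(9/10) + (1/2)·(1/5) = 107/200
P(t₃ | m₁) = ((1/2)·(1/5)) / (107/200) = (1/10) / (107/200) = 20/107

0.187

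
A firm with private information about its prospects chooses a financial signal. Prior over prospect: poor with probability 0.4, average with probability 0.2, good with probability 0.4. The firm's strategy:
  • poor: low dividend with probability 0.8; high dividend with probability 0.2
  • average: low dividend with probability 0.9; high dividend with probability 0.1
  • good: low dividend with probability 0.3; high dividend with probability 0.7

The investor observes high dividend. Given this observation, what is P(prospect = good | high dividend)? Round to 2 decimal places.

0.74

P(high dividend) = 0.4·0.2 + 0.2·0.1 + 0.4·0.7 = 0.38
P(good | high dividend) = (0.4·0.7) / 0.38 = 0.28 / 0.38 = 0.736842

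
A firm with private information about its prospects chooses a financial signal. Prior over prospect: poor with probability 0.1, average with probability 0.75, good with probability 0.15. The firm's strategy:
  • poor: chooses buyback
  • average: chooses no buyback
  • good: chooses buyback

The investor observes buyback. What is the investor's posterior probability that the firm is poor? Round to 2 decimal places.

P(buyback) = 0.1·1 + 0.75·0 + 0.15·1 = 0.25
P(poor | buyback) = (0.1·1) / 0.25 = 0.1 / 0.25 = 0.4

0.40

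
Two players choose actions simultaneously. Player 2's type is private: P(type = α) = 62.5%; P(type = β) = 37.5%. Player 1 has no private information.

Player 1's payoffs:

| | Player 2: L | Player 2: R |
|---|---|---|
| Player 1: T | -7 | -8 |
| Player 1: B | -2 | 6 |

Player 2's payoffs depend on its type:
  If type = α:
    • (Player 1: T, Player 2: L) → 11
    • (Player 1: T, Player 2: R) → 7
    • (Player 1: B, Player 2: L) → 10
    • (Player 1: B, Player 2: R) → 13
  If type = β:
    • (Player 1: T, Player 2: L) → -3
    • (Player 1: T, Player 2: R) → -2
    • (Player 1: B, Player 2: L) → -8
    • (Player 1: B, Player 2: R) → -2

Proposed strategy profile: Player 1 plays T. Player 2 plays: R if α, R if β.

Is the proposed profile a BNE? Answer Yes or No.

A profile is a BNE iff every type of every player is best-responding given beliefs about the other side.
Player 1 plays T: E[T] = 0.625·(-8) + 0.375·(-8) = -8; E[B] = 6. Not best-responding. ✗
Player 2 (type α), facing T: L gives 11, R gives 7. Proposed R is not best — profitable deviation exists. ✗
Player 2 (type β), facing T: L gives -3, R gives -2. Proposed R is best. ✓

No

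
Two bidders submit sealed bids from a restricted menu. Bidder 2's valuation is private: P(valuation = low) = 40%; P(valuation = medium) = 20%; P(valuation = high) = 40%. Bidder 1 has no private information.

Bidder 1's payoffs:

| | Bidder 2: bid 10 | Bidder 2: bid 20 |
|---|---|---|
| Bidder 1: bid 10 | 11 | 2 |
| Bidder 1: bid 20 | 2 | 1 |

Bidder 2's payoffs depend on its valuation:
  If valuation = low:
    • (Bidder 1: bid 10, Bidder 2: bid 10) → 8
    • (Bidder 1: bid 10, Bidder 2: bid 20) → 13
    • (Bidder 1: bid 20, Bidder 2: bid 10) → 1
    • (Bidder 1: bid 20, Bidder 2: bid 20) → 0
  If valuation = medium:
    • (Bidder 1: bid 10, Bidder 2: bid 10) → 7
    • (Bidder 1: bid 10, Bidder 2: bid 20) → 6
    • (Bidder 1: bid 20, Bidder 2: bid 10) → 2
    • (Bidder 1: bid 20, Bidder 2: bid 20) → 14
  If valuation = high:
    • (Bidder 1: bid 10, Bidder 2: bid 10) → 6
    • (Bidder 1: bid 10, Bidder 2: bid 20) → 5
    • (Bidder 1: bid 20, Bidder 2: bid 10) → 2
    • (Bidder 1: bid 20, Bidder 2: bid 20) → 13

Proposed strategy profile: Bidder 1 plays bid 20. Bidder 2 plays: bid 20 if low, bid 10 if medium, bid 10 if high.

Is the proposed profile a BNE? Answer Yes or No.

Bidder 1 plays bid 20: E[bid 20] = 0.4·(1) + 0.2·(2) + 0.4·(2) = 1.6; E[bid 10] = 7.4. Not best-responding. ✗
Bidder 2 (valuation low), facing bid 20: bid 10 gives 1, bid 20 gives 0. Proposed bid 20 is not best — profitable deviation exists. ✗
Bidder 2 (valuation medium), facing bid 20: bid 10 gives 2, bid 20 gives 14. Proposed bid 10 is not best — profitable deviation exists. ✗
Bidder 2 (valuation high), facing bid 20: bid 10 gives 2, bid 20 gives 13. Proposed bid 10 is not best — profitable deviation exists. ✗

No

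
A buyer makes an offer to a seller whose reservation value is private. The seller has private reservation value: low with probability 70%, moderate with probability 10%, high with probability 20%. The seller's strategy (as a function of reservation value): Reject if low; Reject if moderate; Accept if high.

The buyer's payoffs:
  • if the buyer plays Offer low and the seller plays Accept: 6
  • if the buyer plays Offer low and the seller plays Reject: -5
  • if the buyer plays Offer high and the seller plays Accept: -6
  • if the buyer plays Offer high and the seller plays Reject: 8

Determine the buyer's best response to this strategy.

Offer high

E[Offer low] = 0.7·(-5) + 0.1·(-5) + 0.2·(6) = -2.8
E[Offer high] = 0.7·(8) + 0.1·(8) + 0.2·(-6) = 5.2
Best response: Offer high (5.2 is the largest).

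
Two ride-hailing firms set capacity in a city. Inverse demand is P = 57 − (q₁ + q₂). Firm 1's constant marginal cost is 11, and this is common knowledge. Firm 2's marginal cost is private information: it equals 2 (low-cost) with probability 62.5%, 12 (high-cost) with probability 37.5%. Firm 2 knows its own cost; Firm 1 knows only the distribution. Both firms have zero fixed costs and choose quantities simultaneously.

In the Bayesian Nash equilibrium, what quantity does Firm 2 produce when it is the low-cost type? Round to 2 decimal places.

Type-c best response for Firm 2: q₂(c) = (57 − c)/2 − q₁/2.
Firm 1 maximizes expected profit; its first-order condition is 57 − 2q₁ − E[q₂] − 11 = 0.
Substituting E[q₂] and solving: E[c₂] = 5.75, so q₁ = (57 − 2·11 + 5.75)/3 = 13.5833.
q₂(low-cost) = (57 − 2 − 13.5833)/2 = 20.7083.

20.71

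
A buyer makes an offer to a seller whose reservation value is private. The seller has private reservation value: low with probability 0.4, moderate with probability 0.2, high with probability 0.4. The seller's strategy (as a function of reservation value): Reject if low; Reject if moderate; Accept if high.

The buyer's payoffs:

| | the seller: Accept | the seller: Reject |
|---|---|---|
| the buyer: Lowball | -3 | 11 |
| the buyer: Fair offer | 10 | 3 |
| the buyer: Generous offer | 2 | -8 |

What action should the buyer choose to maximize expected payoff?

E[Lowball] = 0.4·(11) + 0.2·(11) + 0.4·(-3) = 5.4
E[Fair offer] = 0.4·(3) + 0.2·(3) + 0.4·(10) = 5.8
E[Generous offer] = 0.4·(-8) + 0.2·(-8) + 0.4·(2) = -4
Best response: Fair offer (5.8 is the largest).

Fair offer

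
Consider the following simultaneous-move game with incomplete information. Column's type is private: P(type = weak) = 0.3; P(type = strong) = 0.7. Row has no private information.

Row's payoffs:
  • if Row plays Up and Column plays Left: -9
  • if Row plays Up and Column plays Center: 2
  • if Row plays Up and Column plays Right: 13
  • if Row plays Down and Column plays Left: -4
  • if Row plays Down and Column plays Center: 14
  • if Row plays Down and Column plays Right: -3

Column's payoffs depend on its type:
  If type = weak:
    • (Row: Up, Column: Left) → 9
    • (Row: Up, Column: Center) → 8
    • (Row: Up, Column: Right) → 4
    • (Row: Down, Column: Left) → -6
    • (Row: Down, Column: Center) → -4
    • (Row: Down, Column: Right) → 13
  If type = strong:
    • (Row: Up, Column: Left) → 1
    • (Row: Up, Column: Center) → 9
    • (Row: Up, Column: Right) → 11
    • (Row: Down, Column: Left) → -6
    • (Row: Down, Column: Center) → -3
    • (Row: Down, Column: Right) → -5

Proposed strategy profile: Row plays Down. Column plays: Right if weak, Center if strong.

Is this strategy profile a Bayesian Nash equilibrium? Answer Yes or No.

Row plays Down: E[Down] = 0.3·(-3) + 0.7·(14) = 8.9; E[Up] = 5.3. Best-responding. ✓
Column (type weak), facing Down: Left gives -6, Center gives -4, Right gives 13. Proposed Right is best. ✓
Column (type strong), facing Down: Left gives -6, Center gives -3, Right gives -5. Proposed Center is best. ✓

Yes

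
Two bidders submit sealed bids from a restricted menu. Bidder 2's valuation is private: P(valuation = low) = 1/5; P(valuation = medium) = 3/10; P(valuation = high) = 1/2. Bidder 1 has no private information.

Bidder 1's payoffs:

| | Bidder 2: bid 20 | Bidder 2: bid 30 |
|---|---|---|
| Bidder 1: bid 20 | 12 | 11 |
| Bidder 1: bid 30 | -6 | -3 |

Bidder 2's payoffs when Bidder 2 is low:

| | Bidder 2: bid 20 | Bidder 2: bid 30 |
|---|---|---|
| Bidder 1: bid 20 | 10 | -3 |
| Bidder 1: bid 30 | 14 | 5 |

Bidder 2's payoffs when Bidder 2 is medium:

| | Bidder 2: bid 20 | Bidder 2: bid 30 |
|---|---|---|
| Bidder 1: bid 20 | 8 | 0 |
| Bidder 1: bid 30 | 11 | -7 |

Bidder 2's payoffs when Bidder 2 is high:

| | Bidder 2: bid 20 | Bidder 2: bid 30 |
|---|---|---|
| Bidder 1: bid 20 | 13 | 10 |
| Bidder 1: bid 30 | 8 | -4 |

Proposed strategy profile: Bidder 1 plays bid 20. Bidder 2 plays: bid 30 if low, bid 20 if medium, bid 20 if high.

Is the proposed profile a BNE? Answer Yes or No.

A profile is a BNE iff every type of every player is best-responding given beliefs about the other side.
Bidder 1 plays bid 20: E[bid 20] = 1/5·(11) + 3/10·(12) + 1/2·(12) = 59/5; E[bid 30] = -27/5. Best-responding. ✓
Bidder 2 (valuation low), facing bid 20: bid 20 gives 10, bid 30 gives -3. Proposed bid 30 is not best — profitable deviation exists. ✗
Bidder 2 (valuation medium), facing bid 20: bid 20 gives 8, bid 30 gives 0. Proposed bid 20 is best. ✓
Bidder 2 (valuation high), facing bid 20: bid 20 gives 13, bid 30 gives 10. Proposed bid 20 is best. ✓

No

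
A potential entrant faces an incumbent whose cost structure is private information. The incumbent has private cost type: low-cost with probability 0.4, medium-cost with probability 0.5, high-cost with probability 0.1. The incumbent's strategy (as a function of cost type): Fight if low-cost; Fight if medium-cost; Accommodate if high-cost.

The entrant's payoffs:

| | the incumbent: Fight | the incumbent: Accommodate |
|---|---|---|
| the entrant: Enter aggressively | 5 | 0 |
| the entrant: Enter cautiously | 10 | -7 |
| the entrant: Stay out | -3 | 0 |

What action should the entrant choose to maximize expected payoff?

Enter cautiously

E[Enter aggressively] = 0.4·(5) + 0.5·(5) + 0.1·(0) = 4.5
E[Enter cautiously] = 0.4·(10) + 0.5·(10) + 0.1·(-7) = 8.3
E[Stay out] = 0.4·(-3) + 0.5·(-3) + 0.1·(0) = -2.7
Best response: Enter cautiously (8.3 is the largest).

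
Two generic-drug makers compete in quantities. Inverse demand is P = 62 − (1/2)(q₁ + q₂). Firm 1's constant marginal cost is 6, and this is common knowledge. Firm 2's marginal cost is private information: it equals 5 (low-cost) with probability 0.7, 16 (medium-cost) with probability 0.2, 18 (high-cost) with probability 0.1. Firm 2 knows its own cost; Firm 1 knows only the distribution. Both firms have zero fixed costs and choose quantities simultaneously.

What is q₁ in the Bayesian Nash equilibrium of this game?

Type-c best response for Firm 2: q₂(c) = (62 − c) − q₁/2.
Firm 1 maximizes expected profit; its first-order condition is 62 − q₁ − (1/2)E[q₂] − 6 = 0.
Substituting E[q₂] and solving: E[c₂] = 8.5, so q₁ = (62 − 2·6 + 8.5)/(3/2) = 39.

39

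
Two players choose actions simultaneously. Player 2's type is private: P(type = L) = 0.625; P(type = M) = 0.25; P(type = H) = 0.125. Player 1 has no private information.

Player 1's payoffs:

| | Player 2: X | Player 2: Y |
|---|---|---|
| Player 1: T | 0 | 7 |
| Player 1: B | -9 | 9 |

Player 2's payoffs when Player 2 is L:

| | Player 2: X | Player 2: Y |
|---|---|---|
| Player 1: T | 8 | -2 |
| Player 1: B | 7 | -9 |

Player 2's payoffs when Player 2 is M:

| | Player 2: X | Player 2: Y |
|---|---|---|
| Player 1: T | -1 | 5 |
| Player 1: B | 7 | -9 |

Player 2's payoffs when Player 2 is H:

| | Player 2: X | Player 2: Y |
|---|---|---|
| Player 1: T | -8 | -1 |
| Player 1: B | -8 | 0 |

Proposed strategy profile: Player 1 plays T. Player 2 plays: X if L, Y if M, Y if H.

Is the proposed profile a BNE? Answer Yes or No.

A profile is a BNE iff every type of every player is best-responding given beliefs about the other side.
Player 1 plays T: E[T] = 0.625·(0) + 0.25·(7) + 0.125·(7) = 2.625; E[B] = -2.25. Best-responding. ✓
Player 2 (type L), facing T: X gives 8, Y gives -2. Proposed X is best. ✓
Player 2 (type M), facing T: X gives -1, Y gives 5. Proposed Y is best. ✓
Player 2 (type H), facing T: X gives -8, Y gives -1. Proposed Y is best. ✓

Yes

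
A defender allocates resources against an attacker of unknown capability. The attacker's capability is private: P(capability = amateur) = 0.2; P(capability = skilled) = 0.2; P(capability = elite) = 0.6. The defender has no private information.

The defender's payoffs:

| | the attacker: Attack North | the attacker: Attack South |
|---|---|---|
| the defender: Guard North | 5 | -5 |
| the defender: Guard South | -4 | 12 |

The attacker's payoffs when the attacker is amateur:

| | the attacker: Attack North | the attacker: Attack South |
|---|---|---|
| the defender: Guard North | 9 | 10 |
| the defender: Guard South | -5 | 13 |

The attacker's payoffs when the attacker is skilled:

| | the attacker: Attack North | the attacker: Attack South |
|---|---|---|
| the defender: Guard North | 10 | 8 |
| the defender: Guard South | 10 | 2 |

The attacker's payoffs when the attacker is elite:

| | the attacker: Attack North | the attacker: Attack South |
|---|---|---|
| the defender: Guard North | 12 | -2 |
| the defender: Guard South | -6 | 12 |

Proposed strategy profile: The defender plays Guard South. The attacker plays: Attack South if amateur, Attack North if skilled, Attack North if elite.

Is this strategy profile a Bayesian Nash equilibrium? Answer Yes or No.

No

The defender plays Guard South: E[Guard South] = 0.2·(12) + 0.2·(-4) + 0.6·(-4) = -0.8; E[Guard North] = 3. Not best-responding. ✗
The attacker (capability amateur), facing Guard South: Attack North gives -5, Attack South gives 13. Proposed Attack South is best. ✓
The attacker (capability skilled), facing Guard South: Attack North gives 10, Attack South gives 2. Proposed Attack North is best. ✓
The attacker (capability elite), facing Guard South: Attack North gives -6, Attack South gives 12. Proposed Attack North is not best — profitable deviation exists. ✗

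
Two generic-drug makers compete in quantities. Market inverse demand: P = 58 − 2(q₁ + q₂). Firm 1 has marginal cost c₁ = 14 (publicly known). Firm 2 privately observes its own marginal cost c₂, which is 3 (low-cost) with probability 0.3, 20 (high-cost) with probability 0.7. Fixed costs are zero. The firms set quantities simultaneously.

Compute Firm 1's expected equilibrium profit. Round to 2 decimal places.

112.00

Type-c best response for Firm 2: q₂(c) = (58 − c)/4 − q₁/2.
Firm 1 maximizes expected profit; its first-order condition is 58 − 4q₁ − 2E[q₂] − 14 = 0.
Substituting E[q₂] and solving: E[c₂] = 14.9, so q₁ = (58 − 2·14 + 14.9)/6 = 7.48333.
E[P] = 58 − 2·(q₁ + E[q₂]) = 28.9667; Firm 1's expected profit = (E[P] − 14)·q₁ = (28.9667 − 14)·7.48333 = 112.001.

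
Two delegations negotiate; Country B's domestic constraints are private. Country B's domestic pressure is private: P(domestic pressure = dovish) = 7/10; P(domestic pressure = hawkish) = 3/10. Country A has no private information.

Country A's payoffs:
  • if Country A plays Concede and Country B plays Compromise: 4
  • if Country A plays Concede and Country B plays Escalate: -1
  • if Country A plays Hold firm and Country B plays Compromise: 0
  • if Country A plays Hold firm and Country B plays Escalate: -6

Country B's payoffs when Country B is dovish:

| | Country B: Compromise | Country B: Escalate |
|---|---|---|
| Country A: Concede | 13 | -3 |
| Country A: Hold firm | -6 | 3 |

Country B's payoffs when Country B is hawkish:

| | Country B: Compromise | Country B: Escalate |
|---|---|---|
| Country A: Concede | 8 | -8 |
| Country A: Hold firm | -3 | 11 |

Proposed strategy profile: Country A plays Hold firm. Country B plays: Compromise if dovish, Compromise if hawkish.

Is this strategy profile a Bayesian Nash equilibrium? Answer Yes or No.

Country A plays Hold firm: E[Hold firm] = 7/10·(0) + 3/10·(0) = 0; E[Concede] = 4. Not best-responding. ✗
Country B (domestic pressure dovish), facing Hold firm: Compromise gives -6, Escalate gives 3. Proposed Compromise is not best — profitable deviation exists. ✗
Country B (domestic pressure hawkish), facing Hold firm: Compromise gives -3, Escalate gives 11. Proposed Compromise is not best — profitable deviation exists. ✗

No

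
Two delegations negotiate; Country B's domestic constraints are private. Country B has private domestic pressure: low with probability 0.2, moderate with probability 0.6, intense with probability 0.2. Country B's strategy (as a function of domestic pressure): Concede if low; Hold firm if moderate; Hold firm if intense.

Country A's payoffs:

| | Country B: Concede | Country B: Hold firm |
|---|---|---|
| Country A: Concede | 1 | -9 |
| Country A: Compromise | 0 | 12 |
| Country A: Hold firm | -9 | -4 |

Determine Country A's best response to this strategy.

Compromise

Compute Country A's expected payoff for each action, taking the expectation over Country B's type.
E[Concede] = 0.2·(1) + 0.6·(-9) + 0.2·(-9) = -7
E[Compromise] = 0.2·(0) + 0.6·(12) + 0.2·(12) = 9.6
E[Hold firm] = 0.2·(-9) + 0.6·(-4) + 0.2·(-4) = -5
Best response: Compromise (9.6 is the largest).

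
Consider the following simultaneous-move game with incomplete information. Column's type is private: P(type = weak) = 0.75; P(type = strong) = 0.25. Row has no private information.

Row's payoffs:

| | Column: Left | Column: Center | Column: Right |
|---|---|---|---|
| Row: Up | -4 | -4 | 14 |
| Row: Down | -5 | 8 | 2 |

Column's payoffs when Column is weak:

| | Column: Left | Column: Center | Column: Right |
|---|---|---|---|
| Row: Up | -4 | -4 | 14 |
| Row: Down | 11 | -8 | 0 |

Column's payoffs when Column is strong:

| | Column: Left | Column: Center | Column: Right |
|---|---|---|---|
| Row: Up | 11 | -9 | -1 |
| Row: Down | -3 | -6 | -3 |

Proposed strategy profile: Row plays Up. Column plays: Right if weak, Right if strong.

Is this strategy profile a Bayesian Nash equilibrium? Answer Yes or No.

Row plays Up: E[Up] = 0.75·(14) + 0.25·(14) = 14; E[Down] = 2. Best-responding. ✓
Column (type weak), facing Up: Left gives -4, Center gives -4, Right gives 14. Proposed Right is best. ✓
Column (type strong), facing Up: Left gives 11, Center gives -9, Right gives -1. Proposed Right is not best — profitable deviation exists. ✗

No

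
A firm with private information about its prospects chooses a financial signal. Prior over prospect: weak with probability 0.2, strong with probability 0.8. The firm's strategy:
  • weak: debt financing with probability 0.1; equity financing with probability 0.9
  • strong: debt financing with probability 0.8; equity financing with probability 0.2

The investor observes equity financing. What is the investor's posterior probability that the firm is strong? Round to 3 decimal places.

Apply Bayes' rule using the sender's strategy as the likelihood.
P(equity financing) = 0.2·0.9 + 0.8·0.2 = 0.34
P(strong | equity financing) = (0.8·0.2) / 0.34 = 0.16 / 0.34 = 0.470588

0.471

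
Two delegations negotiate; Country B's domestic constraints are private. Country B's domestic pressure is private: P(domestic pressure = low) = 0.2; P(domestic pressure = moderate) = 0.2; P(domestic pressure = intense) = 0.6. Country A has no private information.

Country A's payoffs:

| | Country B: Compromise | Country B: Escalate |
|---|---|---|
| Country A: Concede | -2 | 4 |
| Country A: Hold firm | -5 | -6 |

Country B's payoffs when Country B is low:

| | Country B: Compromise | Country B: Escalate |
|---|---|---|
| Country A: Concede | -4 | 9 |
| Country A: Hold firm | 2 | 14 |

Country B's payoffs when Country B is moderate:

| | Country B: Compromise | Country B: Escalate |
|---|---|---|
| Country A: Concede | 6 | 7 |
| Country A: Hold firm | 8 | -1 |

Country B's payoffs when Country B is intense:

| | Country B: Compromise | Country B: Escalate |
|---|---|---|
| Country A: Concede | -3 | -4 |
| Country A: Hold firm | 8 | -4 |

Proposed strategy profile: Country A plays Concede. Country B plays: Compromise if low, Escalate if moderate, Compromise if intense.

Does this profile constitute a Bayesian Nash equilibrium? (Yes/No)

Country A plays Concede: E[Concede] = 0.2·(-2) + 0.2·(4) + 0.6·(-2) = -0.8; E[Hold firm] = -5.2. Best-responding. ✓
Country B (domestic pressure low), facing Concede: Compromise gives -4, Escalate gives 9. Proposed Compromise is not best — profitable deviation exists. ✗
Country B (domestic pressure moderate), facing Concede: Compromise gives 6, Escalate gives 7. Proposed Escalate is best. ✓
Country B (domestic pressure intense), facing Concede: Compromise gives -3, Escalate gives -4. Proposed Compromise is best. ✓

No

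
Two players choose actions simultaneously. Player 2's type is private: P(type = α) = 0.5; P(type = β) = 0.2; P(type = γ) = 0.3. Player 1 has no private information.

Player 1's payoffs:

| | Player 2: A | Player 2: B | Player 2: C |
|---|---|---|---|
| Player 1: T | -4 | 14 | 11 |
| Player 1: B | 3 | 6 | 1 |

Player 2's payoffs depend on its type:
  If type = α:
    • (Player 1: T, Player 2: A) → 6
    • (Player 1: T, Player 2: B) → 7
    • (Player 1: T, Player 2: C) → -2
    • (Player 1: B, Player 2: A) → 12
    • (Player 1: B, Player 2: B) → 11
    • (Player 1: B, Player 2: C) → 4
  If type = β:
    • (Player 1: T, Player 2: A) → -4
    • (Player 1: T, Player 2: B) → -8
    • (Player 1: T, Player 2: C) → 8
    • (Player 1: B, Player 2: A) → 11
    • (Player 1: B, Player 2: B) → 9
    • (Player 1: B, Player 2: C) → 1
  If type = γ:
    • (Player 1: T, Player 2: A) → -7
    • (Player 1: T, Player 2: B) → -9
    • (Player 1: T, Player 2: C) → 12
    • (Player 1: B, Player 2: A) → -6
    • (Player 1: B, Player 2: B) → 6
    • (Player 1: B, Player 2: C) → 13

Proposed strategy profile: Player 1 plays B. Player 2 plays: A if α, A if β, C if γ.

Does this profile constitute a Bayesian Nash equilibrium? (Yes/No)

Player 1 plays B: E[B] = 0.5·(3) + 0.2·(3) + 0.3·(1) = 2.4; E[T] = 0.5. Best-responding. ✓
Player 2 (type α), facing B: A gives 12, B gives 11, C gives 4. Proposed A is best. ✓
Player 2 (type β), facing B: A gives 11, B gives 9, C gives 1. Proposed A is best. ✓
Player 2 (type γ), facing B: A gives -6, B gives 6, C gives 13. Proposed C is best. ✓

Yes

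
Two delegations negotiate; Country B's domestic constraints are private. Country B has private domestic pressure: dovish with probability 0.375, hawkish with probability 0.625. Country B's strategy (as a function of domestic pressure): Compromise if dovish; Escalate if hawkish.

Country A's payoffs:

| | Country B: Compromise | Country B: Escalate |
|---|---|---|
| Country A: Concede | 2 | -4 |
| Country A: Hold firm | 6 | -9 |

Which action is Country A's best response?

E[Concede] = 0.375·(2) + 0.625·(-4) = -1.75
E[Hold firm] = 0.375·(6) + 0.625·(-9) = -3.375
Best response: Concede (-1.75 is the largest).

Concede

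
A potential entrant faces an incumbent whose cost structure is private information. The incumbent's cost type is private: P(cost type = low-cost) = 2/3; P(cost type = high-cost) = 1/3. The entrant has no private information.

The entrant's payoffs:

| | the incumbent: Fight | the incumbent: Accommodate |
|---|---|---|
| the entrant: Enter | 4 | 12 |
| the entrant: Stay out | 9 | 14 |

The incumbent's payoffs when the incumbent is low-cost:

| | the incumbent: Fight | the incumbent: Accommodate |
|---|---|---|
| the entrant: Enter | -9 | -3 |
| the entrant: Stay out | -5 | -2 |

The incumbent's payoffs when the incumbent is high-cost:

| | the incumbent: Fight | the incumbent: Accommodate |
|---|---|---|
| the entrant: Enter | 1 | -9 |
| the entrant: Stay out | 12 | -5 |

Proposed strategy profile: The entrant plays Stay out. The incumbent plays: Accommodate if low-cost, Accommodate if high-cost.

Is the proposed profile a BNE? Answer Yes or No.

No

A profile is a BNE iff every type of every player is best-responding given beliefs about the other side.
The entrant plays Stay out: E[Stay out] = 2/3·(14) + 1/3·(14) = 14; E[Enter] = 12. Best-responding. ✓
The incumbent (cost type low-cost), facing Stay out: Fight gives -5, Accommodate gives -2. Proposed Accommodate is best. ✓
The incumbent (cost type high-cost), facing Stay out: Fight gives 12, Accommodate gives -5. Proposed Accommodate is not best — profitable deviation exists. ✗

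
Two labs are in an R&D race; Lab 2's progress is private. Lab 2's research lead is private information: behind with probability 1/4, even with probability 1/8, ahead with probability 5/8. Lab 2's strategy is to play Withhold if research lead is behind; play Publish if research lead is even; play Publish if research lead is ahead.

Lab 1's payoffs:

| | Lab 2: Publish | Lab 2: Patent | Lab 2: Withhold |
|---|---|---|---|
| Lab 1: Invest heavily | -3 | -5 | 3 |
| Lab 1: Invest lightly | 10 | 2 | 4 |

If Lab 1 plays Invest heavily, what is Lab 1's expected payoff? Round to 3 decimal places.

E[Invest heavily] = 1/4·3 + 1/8·(-3) + 5/8·(-3) = 3/4 + (-3/8) + (-15/8) = -3/2

-1.500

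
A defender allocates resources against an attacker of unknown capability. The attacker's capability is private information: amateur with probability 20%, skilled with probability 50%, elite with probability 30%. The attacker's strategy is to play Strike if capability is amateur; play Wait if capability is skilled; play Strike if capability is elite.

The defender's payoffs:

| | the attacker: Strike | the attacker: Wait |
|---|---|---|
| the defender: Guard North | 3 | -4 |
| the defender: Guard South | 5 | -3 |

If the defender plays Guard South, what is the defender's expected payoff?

1

Take the expectation over the attacker's capability, weighting each type's action by its prior probability.
E[Guard South] = 0.2·5 + 0.5·(-3) + 0.3·5 = 1 + (-1.5) + 1.5 = 1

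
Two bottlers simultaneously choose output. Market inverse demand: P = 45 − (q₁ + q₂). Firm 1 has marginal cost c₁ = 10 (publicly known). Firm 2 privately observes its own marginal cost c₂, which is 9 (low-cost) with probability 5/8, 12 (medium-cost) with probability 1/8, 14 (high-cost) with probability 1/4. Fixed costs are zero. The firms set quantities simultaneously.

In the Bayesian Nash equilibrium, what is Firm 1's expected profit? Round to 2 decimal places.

Firm 2 with cost c maximizes (45 − (q₁+q₂) − c)·q₂, giving q₂(c) = (45 − c − q₁)/2.
E[c₂] = 5/8·9 + 1/8·12 + 1/4·14 = 10.625
Firm 1's FOC against E[q₂] yields q₁ = (45 − 2·10 + E[c₂])/3 = (45 − 20 + 10.625)/3 = 11.875.
E[P] = 45 − (q₁ + E[q₂]) = 21.875; Firm 1's expected profit = (E[P] − 10)·q₁ = (21.875 − 10)·11.875 = 141.016.

141.02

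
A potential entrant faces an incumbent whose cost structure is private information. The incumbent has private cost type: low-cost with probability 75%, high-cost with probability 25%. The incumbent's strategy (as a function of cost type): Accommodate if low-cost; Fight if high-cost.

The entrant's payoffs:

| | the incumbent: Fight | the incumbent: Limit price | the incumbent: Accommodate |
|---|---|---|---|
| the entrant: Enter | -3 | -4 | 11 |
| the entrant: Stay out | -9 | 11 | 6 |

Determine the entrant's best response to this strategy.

Enter

E[Enter] = 0.75·(11) + 0.25·(-3) = 7.5
E[Stay out] = 0.75·(6) + 0.25·(-9) = 2.25
Best response: Enter (7.5 is the largest).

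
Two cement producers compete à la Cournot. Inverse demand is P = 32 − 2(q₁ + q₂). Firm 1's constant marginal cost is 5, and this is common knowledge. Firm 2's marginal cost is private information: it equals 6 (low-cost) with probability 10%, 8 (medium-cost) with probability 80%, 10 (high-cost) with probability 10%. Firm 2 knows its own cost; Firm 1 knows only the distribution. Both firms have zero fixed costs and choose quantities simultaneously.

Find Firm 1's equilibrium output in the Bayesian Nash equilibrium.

5

Firm 2 with cost c maximizes (32 − 2(q₁+q₂) − c)·q₂, giving q₂(c) = (32 − c − 2q₁)/4.
E[c₂] = 0.1·6 + 0.8·8 + 0.1·10 = 8
Firm 1's FOC against E[q₂] yields q₁ = (32 − 2·5 + E[c₂])/6 = (32 − 10 + 8)/6 = 5.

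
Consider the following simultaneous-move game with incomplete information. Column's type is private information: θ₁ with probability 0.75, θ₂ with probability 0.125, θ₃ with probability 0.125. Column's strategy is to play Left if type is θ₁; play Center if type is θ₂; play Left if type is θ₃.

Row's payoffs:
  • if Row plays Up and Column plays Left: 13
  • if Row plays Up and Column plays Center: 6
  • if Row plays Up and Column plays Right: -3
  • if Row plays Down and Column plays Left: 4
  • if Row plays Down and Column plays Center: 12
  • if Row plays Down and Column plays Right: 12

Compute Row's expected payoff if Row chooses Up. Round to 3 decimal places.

12.125

E[Up] = 0.75·13 + 0.125·6 + 0.125·13 = 9.75 + 0.75 + 1.625 = 12.125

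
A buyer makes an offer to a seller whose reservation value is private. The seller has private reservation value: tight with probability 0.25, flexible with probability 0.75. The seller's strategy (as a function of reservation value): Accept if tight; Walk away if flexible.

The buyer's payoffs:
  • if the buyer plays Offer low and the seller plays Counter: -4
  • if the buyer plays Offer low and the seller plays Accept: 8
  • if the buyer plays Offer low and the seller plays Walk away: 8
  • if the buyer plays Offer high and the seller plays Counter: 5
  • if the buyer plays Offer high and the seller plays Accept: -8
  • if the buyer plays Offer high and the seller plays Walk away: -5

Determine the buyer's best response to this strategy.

Compute the buyer's expected payoff for each action, taking the expectation over the seller's type.
E[Offer low] = 0.25·(8) + 0.75·(8) = 8
E[Offer high] = 0.25·(-8) + 0.75·(-5) = -5.75
Best response: Offer low (8 is the largest).

Offer low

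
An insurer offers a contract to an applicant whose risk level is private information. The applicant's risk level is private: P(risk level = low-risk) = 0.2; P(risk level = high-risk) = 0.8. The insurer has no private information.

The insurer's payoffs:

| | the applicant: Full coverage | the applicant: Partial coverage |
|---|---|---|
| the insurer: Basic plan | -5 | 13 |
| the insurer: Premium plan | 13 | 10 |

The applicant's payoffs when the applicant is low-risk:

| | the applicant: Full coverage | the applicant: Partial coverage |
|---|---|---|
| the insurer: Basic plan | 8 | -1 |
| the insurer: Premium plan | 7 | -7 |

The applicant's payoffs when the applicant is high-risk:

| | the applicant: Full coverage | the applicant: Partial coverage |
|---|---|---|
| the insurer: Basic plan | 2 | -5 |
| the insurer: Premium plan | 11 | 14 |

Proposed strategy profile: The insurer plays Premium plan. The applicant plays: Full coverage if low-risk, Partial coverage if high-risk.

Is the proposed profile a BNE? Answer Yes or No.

Yes

The insurer plays Premium plan: E[Premium plan] = 0.2·(13) + 0.8·(10) = 10.6; E[Basic plan] = 9.4. Best-responding. ✓
The applicant (risk level low-risk), facing Premium plan: Full coverage gives 7, Partial coverage gives -7. Proposed Full coverage is best. ✓
The applicant (risk level high-risk), facing Premium plan: Full coverage gives 11, Partial coverage gives 14. Proposed Partial coverage is best. ✓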